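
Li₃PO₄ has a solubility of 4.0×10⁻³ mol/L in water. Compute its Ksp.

Li₃PO₄(s) ⇌ 3 Li⁺(aq) + PO₄³⁻(aq)
Call the molar solubility s, so that [Li⁺] = 3s and [PO₄³⁻] = s.
Ksp = [Li⁺]^3[PO₄³⁻] = (3s)^3 · s = 27s^4
Ksp = 27 × (4.0×10⁻³)^4 = 6.9×10⁻⁹

Ksp = 6.9×10⁻⁹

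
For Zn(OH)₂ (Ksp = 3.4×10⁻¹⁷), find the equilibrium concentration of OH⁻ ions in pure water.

Zn(OH)₂(s) ⇌ Zn²⁺(aq) + 2 OH⁻(aq)
For each mole of Zn(OH)₂ that dissolves per liter, [Zn²⁺] = s and [OH⁻] = 2s; let s denote this solubility.
Ksp = [Zn²⁺][OH⁻]^2 = s · (2s)^2 = 4s^3 = 3.4×10⁻¹⁷
s = 2.0×10⁻⁶ M
[OH⁻] = 2s = 4.1×10⁻⁶ M

4.1×10⁻⁶ M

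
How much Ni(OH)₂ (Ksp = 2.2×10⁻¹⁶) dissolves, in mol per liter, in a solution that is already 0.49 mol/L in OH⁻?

Ni(OH)₂(s) ⇌ Ni²⁺(aq) + 2 OH⁻(aq)
Let s be the solubility of Ni(OH)₂ here. The common ion gives [OH⁻] ≈ 0.49 mol/L, and [Ni²⁺] = s.
Ksp = [Ni²⁺][OH⁻]^2 = s(0.49)^2
s = 2.2×10⁻¹⁶ / (0.49)^2 = 9.2×10⁻¹⁶
s = 9.2×10⁻¹⁶ mol/L

9.2×10⁻¹⁶ M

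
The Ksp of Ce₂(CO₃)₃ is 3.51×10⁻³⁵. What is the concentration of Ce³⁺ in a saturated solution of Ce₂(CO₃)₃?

Ce₂(CO₃)₃(s) ⇌ 2 Ce³⁺(aq) + 3 CO₃²⁻(aq)
For each mole of Ce₂(CO₃)₃ that dissolves per liter, [Ce³⁺] = 2s and [CO₃²⁻] = 3s; let s denote this solubility.
Ksp = [Ce³⁺]^2[CO₃²⁻]^3 = (2s)^2 · (3s)^3 = 108s^5 = 3.51×10⁻³⁵
s = 5.04×10⁻⁸ mol/L
[Ce³⁺] = 2s = 1.01×10⁻⁷ mol/L

1.01×10⁻⁷ M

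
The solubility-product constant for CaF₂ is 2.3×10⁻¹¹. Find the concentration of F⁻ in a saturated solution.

CaF₂(s) ⇌ Ca²⁺(aq) + 2 F⁻(aq)
If s mol/L of CaF₂ dissolves, [Ca²⁺] = s and [F⁻] = 2s.
Ksp = [Ca²⁺][F⁻]^2 = s · (2s)^2 = 4s^3 = 2.3×10⁻¹¹
s = 1.8×10⁻⁴ mol/L
[F⁻] = 2s = 3.6×10⁻⁴ mol/L

3.6×10⁻⁴ M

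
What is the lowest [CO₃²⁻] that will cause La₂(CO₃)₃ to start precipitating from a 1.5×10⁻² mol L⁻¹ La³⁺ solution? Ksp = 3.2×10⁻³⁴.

The threshold for precipitation is Q = Ksp.
La₂(CO₃)₃(s) ⇌ 2 La³⁺(aq) + 3 CO₃²⁻(aq)
Ksp = [La³⁺]^2[CO₃²⁻]^3 = [CO₃²⁻]^3(1.5×10⁻²)^2
[CO₃²⁻]^3 = 3.2×10⁻³⁴ / (1.5×10⁻²)^2 = 1.4×10⁻³⁰
[CO₃²⁻] = 1.1×10⁻¹⁰ mol L⁻¹

1.1×10⁻¹⁰ M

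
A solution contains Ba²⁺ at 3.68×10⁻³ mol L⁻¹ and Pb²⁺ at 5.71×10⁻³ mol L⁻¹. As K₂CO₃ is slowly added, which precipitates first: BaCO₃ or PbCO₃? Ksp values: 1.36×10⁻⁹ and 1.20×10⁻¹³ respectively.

The threshold for precipitation is Q = Ksp.
For BaCO₃: [CO₃²⁻] = (Ksp/[Ba²⁺]) = 3.70×10⁻⁷ mol L⁻¹
For PbCO₃: [CO₃²⁻] = (Ksp/[Pb²⁺]) = 2.10×10⁻¹¹ mol L⁻¹
PbCO₃ requires the lower [CO₃²⁻], so it precipitates first.

PbCO₃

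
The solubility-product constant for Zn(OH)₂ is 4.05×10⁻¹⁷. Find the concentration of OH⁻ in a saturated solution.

4.33×10⁻⁶ M

Zn(OH)₂(s) ⇌ Zn²⁺(aq) + 2 OH⁻(aq)
For each mole of Zn(OH)₂ that dissolves per liter, [Zn²⁺] = s and [OH⁻] = 2s; let s denote this solubility.
Ksp = [Zn²⁺][OH⁻]^2 = s · (2s)^2 = 4s^3 = 4.05×10⁻¹⁷
s = 2.16×10⁻⁶ M
[OH⁻] = 2s = 4.33×10⁻⁶ M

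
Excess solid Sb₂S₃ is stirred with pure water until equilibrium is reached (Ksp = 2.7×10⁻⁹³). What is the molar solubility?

Sb₂S₃(s) ⇌ 2 Sb³⁺(aq) + 3 S²⁻(aq)
Let s be the molar solubility. Then [Sb³⁺] = 2s and [S²⁻] = 3s.
Ksp = [Sb³⁺]^2[S²⁻]^3 = (2s)^2 · (3s)^3 = 108s^5
108s^5 = 2.7×10⁻⁹³  ⇒  s^5 = 2.5×10⁻⁹⁵
Taking the 5th root, s = 1.2×10⁻¹⁹ M.

1.2×10⁻¹⁹ M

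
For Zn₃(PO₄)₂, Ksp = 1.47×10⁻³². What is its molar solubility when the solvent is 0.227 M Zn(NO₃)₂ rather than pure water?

5.61×10⁻¹⁶ M

Zn₃(PO₄)₂(s) ⇌ 3 Zn²⁺(aq) + 2 PO₄³⁻(aq)
Let s be the solubility of Zn₃(PO₄)₂ here. The common ion gives [Zn²⁺] ≈ 0.227 M, and [PO₄³⁻] = 2s.
Ksp = [Zn²⁺]^3[PO₄³⁻]^2 = (0.227)^3(2s)^2
(2s)^2 = 1.47×10⁻³² / (0.227)^3 = 1.26×10⁻³⁰
s = 5.61×10⁻¹⁶ M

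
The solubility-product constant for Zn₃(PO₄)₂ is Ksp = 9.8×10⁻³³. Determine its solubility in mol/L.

1.6×10⁻⁷ M

Zn₃(PO₄)₂(s) ⇌ 3 Zn²⁺(aq) + 2 PO₄³⁻(aq)
Let s be the molar solubility. Then [Zn²⁺] = 3s and [PO₄³⁻] = 2s.
Ksp = [Zn²⁺]^3[PO₄³⁻]^2 = (3s)^3 · (2s)^2 = 108s^5
108s^5 = 9.8×10⁻³³  ⇒  s^5 = 9.1×10⁻³⁵
s = (9.1×10⁻³⁵)^(1/5) = 1.6×10⁻⁷ mol L⁻¹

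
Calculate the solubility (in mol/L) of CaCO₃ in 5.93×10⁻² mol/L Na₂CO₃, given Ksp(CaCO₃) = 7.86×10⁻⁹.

CaCO₃(s) ⇌ Ca²⁺(aq) + CO₃²⁻(aq)
CO₃²⁻ is already present at 5.93×10⁻² mol/L. If s mol/L of CaCO₃ dissolves, [Ca²⁺] = s while [CO₃²⁻] ≈ 5.93×10⁻² mol/L.
Ksp = [Ca²⁺][CO₃²⁻] = s(5.93×10⁻²)
s = 7.86×10⁻⁹ / (5.93×10⁻²) = 1.33×10⁻⁷
s = 1.33×10⁻⁷ mol/L

1.33×10⁻⁷ M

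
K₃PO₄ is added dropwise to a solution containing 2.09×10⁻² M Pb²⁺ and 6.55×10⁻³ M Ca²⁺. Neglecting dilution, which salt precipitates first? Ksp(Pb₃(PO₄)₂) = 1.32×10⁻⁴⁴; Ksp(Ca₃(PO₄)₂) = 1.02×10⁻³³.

Pb₃(PO₄)₂

Each salt precipitates once Q = Ksp for that salt.
For Pb₃(PO₄)₂: [PO₄³⁻] = (Ksp/[Pb²⁺]^3)^(1/2) = 3.80×10⁻²⁰ M
For Ca₃(PO₄)₂: [PO₄³⁻] = (Ksp/[Ca²⁺]^3)^(1/2) = 6.02×10⁻¹⁴ M
Since Pb₃(PO₄)₂ needs less PO₄³⁻ to reach saturation, it precipitates first.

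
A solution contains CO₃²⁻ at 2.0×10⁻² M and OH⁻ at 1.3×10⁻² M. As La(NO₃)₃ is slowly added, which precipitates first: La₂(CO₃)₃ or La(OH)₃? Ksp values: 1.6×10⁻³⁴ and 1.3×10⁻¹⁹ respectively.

La₂(CO₃)₃

A salt starts to precipitate once the ion product Q reaches its Ksp.
For La₂(CO₃)₃: [La³⁺] = (Ksp/[CO₃²⁻]^3)^(1/2) = 4.5×10⁻¹⁵ M
For La(OH)₃: [La³⁺] = (Ksp/[OH⁻]^3) = 5.9×10⁻¹⁴ M
The smaller threshold [La³⁺] is reached first, so La₂(CO₃)₃ precipitates first.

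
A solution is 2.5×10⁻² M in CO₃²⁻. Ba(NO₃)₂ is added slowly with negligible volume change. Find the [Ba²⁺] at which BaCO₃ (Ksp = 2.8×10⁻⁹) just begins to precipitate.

1.1×10⁻⁷ M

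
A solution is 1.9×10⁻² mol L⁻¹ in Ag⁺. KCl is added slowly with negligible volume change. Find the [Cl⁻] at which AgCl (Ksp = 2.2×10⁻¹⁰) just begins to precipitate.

The threshold for precipitation is Q = Ksp.
AgCl(s) ⇌ Ag⁺(aq) + Cl⁻(aq)
Ksp = [Ag⁺][Cl⁻] = [Cl⁻](1.9×10⁻²)
[Cl⁻] = 2.2×10⁻¹⁰ / (1.9×10⁻²) = 1.2×10⁻⁸
[Cl⁻] = 1.2×10⁻⁸ mol L⁻¹

1.2×10⁻⁸ M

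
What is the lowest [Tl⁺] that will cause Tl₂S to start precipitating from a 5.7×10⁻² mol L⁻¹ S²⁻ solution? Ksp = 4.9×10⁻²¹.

2.9×10⁻¹⁰ M

A salt starts to precipitate once the ion product Q reaches its Ksp.
Tl₂S(s) ⇌ 2 Tl⁺(aq) + S²⁻(aq)
Ksp = [Tl⁺]^2[S²⁻] = [Tl⁺]^2(5.7×10⁻²)
[Tl⁺]^2 = 4.9×10⁻²¹ / (5.7×10⁻²) = 8.6×10⁻²⁰
[Tl⁺] = 2.9×10⁻¹⁰ mol L⁻¹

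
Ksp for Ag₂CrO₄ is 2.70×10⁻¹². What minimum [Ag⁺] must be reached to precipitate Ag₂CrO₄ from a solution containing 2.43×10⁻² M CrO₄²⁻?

The threshold for precipitation is Q = Ksp.
Ag₂CrO₄(s) ⇌ 2 Ag⁺(aq) + CrO₄²⁻(aq)
Ksp = [Ag⁺]^2[CrO₄²⁻] = [Ag⁺]^2(2.43×10⁻²)
[Ag⁺]^2 = 2.70×10⁻¹² / (2.43×10⁻²) = 1.11×10⁻¹⁰
[Ag⁺] = 1.05×10⁻⁵ M

1.05×10⁻⁵ M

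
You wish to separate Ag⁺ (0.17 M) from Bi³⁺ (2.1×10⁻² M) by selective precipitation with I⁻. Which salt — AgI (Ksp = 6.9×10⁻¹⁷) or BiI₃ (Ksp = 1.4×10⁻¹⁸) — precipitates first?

Precipitation of each salt begins when its ion product equals Ksp.
For AgI: [I⁻] = (Ksp/[Ag⁺]) = 4.1×10⁻¹⁶ M
For BiI₃: [I⁻] = (Ksp/[Bi³⁺])^(1/3) = 4.1×10⁻⁶ M
The smaller threshold [I⁻] is reached first, so AgI precipitates first.

AgI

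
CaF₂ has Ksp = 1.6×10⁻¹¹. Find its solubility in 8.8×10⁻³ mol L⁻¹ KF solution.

2.1×10⁻⁷ M

CaF₂(s) ⇌ Ca²⁺(aq) + 2 F⁻(aq)
F⁻ is already present at 8.8×10⁻³ mol L⁻¹. If s mol/L of CaF₂ dissolves, [Ca²⁺] = s while [F⁻] ≈ 8.8×10⁻³ mol L⁻¹.
Ksp = [Ca²⁺][F⁻]^2 = s(8.8×10⁻³)^2
s = 1.6×10⁻¹¹ / (8.8×10⁻³)^2 = 2.1×10⁻⁷
s = 2.1×10⁻⁷ mol L⁻¹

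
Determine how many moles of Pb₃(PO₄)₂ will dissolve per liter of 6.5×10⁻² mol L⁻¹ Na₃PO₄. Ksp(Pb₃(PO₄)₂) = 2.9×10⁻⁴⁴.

Pb₃(PO₄)₂(s) ⇌ 3 Pb²⁺(aq) + 2 PO₄³⁻(aq)
Let s be the solubility of Pb₃(PO₄)₂ here. The common ion gives [PO₄³⁻] ≈ 6.5×10⁻² mol L⁻¹, and [Pb²⁺] = 3s.
Ksp = [Pb²⁺]^3[PO₄³⁻]^2 = (3s)^3(6.5×10⁻²)^2
(3s)^3 = 2.9×10⁻⁴⁴ / (6.5×10⁻²)^2 = 6.9×10⁻⁴²
s = 6.3×10⁻¹⁵ mol L⁻¹

6.3×10⁻¹⁵ M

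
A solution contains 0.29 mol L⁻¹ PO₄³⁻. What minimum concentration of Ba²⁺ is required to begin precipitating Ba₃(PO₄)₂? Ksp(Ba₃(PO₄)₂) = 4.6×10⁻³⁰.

Precipitation begins when Q = Ksp.
Ba₃(PO₄)₂(s) ⇌ 3 Ba²⁺(aq) + 2 PO₄³⁻(aq)
Ksp = [Ba²⁺]^3[PO₄³⁻]^2 = [Ba²⁺]^3(0.29)^2
[Ba²⁺]^3 = 4.6×10⁻³⁰ / (0.29)^2 = 5.5×10⁻²⁹
[Ba²⁺] = 3.8×10⁻¹⁰ mol L⁻¹

3.8×10⁻¹⁰ M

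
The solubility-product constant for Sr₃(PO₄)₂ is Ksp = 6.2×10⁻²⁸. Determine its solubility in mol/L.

1.4×10⁻⁶ M

Sr₃(PO₄)₂(s) ⇌ 3 Sr²⁺(aq) + 2 PO₄³⁻(aq)
With molar solubility s: [Sr²⁺] = 3s, [PO₄³⁻] = 2s.
Ksp = [Sr²⁺]^3[PO₄³⁻]^2 = (3s)^3 · (2s)^2 = 108s^5
108s^5 = 6.2×10⁻²⁸  ⇒  s^5 = 5.7×10⁻³⁰
s = 1.4×10⁻⁶ mol L⁻¹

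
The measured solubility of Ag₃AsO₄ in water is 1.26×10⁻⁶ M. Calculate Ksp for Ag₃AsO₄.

Ksp = 6.81×10⁻²³

Ag₃AsO₄(s) ⇌ 3 Ag⁺(aq) + AsO₄³⁻(aq)
For each mole of Ag₃AsO₄ that dissolves per liter, [Ag⁺] = 3s and [AsO₄³⁻] = s; let s denote this solubility.
Ksp = [Ag⁺]^3[AsO₄³⁻] = (3s)^3 · s = 27s^4
Ksp = 27 × (1.26×10⁻⁶)^4 = 6.81×10⁻²³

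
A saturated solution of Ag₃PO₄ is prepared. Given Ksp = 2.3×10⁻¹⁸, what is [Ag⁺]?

5.1×10⁻⁵ M

Ag₃PO₄(s) ⇌ 3 Ag⁺(aq) + PO₄³⁻(aq)
Let s be the molar solubility. Then [Ag⁺] = 3s and [PO₄³⁻] = s.
Ksp = [Ag⁺]^3[PO₄³⁻] = (3s)^3 · s = 27s^4 = 2.3×10⁻¹⁸
s = 1.7×10⁻⁵ mol/L
[Ag⁺] = 3s = 5.1×10⁻⁵ mol/L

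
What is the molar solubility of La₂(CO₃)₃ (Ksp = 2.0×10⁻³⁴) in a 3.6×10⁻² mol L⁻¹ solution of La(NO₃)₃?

1.8×10⁻¹¹ M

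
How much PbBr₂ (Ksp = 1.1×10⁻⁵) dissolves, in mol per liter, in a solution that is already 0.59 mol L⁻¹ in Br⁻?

PbBr₂(s) ⇌ Pb²⁺(aq) + 2 Br⁻(aq)
Br⁻ is already present at 0.59 mol L⁻¹. If s mol/L of PbBr₂ dissolves, [Pb²⁺] = s while [Br⁻] ≈ 0.59 mol L⁻¹.
Ksp = [Pb²⁺][Br⁻]^2 = s(0.59)^2
s = 1.1×10⁻⁵ / (0.59)^2 = 3.2×10⁻⁵
s = 3.2×10⁻⁵ mol L⁻¹

3.2×10⁻⁵ M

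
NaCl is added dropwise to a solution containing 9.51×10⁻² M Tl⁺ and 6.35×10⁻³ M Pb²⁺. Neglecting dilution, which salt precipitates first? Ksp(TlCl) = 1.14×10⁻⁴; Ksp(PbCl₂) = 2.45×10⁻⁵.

Precipitation of each salt begins when its ion product equals Ksp.
For TlCl: [Cl⁻] = (Ksp/[Tl⁺]) = 1.20×10⁻³ M
For PbCl₂: [Cl⁻] = (Ksp/[Pb²⁺])^(1/2) = 6.21×10⁻² M
TlCl requires the lower [Cl⁻], so it precipitates first.

TlCl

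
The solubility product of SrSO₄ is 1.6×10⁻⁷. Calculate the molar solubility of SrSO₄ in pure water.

4.0×10⁻⁴ M

SrSO₄(s) ⇌ Sr²⁺(aq) + SO₄²⁻(aq)
If s mol/L of SrSO₄ dissolves, [Sr²⁺] = s and [SO₄²⁻] = s.
Ksp = [Sr²⁺][SO₄²⁻] = s · s = s^2
s^2 = 1.6×10⁻⁷
s = 4.0×10⁻⁴ mol L⁻¹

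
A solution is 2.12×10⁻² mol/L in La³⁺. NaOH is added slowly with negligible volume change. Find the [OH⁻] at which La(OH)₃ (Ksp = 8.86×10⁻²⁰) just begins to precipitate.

Precipitation of each salt begins when its ion product equals Ksp.
La(OH)₃(s) ⇌ La³⁺(aq) + 3 OH⁻(aq)
Ksp = [La³⁺][OH⁻]^3 = [OH⁻]^3(2.12×10⁻²)
[OH⁻]^3 = 8.86×10⁻²⁰ / (2.12×10⁻²) = 4.18×10⁻¹⁸
[OH⁻] = 1.61×10⁻⁶ mol/L

1.61×10⁻⁶ M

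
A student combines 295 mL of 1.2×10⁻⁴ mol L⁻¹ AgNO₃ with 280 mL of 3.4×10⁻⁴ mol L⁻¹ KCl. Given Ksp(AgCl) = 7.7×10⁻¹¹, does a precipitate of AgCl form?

Yes

The combined volume is 575 mL.
[Ag⁺] = (1.2×10⁻⁴)(295)/575 = 6.2×10⁻⁵ mol L⁻¹
[Cl⁻] = (3.4×10⁻⁴)(280)/575 = 1.7×10⁻⁴ mol L⁻¹
Q = [Ag⁺][Cl⁻] = 1.0×10⁻⁸
Because Q > Ksp (1.0×10⁻⁸ vs 7.7×10⁻¹¹), a precipitate of AgCl forms.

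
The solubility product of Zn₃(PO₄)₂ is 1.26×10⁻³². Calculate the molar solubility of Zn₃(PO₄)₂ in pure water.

1.63×10⁻⁷ M

Zn₃(PO₄)₂(s) ⇌ 3 Zn²⁺(aq) + 2 PO₄³⁻(aq)
For each mole of Zn₃(PO₄)₂ that dissolves per liter, [Zn²⁺] = 3s and [PO₄³⁻] = 2s; let s denote this solubility.
Ksp = [Zn²⁺]^3[PO₄³⁻]^2 = (3s)^3 · (2s)^2 = 108s^5
108s^5 = 1.26×10⁻³²  ⇒  s^5 = 1.17×10⁻³⁴
Taking the 5th root, s = 1.63×10⁻⁷ mol/L.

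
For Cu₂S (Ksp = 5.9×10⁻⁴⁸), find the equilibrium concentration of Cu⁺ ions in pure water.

2.3×10⁻¹⁶ M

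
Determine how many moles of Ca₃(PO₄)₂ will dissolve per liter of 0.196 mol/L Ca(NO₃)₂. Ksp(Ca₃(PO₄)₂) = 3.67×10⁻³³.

3.49×10⁻¹⁶ M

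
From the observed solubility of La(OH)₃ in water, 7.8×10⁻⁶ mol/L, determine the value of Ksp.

Ksp = 1.0×10⁻¹⁹

La(OH)₃(s) ⇌ La³⁺(aq) + 3 OH⁻(aq)
With molar solubility s: [La³⁺] = s, [OH⁻] = 3s.
Ksp = [La³⁺][OH⁻]^3 = s · (3s)^3 = 27s^4
Ksp = 27 × (7.8×10⁻⁶)^4 = 1.0×10⁻¹⁹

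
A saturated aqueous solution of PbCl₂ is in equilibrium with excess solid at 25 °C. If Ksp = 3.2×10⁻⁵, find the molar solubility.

PbCl₂(s) ⇌ Pb²⁺(aq) + 2 Cl⁻(aq)
Call the molar solubility s, so that [Pb²⁺] = s and [Cl⁻] = 2s.
Ksp = [Pb²⁺][Cl⁻]^2 = s · (2s)^2 = 4s^3
4s^3 = 3.2×10⁻⁵  ⇒  s^3 = 8.0×10⁻⁶
s = 2.0×10⁻² mol L⁻¹

2.0×10⁻² M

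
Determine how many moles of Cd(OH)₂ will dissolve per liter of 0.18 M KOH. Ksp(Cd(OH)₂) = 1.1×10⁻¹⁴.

Cd(OH)₂(s) ⇌ Cd²⁺(aq) + 2 OH⁻(aq)
Let s be the solubility of Cd(OH)₂ here. The common ion gives [OH⁻] ≈ 0.18 M, and [Cd²⁺] = s.
Ksp = [Cd²⁺][OH⁻]^2 = s(0.18)^2
s = 1.1×10⁻¹⁴ / (0.18)^2 = 3.4×10⁻¹³
s = 3.4×10⁻¹³ M

3.4×10⁻¹³ M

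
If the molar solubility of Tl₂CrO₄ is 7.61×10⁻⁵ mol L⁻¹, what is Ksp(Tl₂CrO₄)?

Tl₂CrO₄(s) ⇌ 2 Tl⁺(aq) + CrO₄²⁻(aq)
If s mol/L of Tl₂CrO₄ dissolves, [Tl⁺] = 2s and [CrO₄²⁻] = s.
Ksp = [Tl⁺]^2[CrO₄²⁻] = (2s)^2 · s = 4s^3
Ksp = 4 × (7.61×10⁻⁵)^3 = 1.76×10⁻¹²

Ksp = 1.76×10⁻¹²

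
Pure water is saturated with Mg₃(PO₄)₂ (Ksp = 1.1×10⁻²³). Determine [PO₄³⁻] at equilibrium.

Mg₃(PO₄)₂(s) ⇌ 3 Mg²⁺(aq) + 2 PO₄³⁻(aq)
With molar solubility s: [Mg²⁺] = 3s, [PO₄³⁻] = 2s.
Ksp = [Mg²⁺]^3[PO₄³⁻]^2 = (3s)^3 · (2s)^2 = 108s^5 = 1.1×10⁻²³
s = 1.0×10⁻⁵ mol L⁻¹
[PO₄³⁻] = 2s = 2.0×10⁻⁵ mol L⁻¹

2.0×10⁻⁵ M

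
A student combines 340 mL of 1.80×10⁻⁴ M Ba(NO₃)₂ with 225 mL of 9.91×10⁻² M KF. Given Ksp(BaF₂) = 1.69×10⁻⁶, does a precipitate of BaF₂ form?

The combined volume is 565 mL.
[Ba²⁺] = (1.80×10⁻⁴)(340)/565 = 1.08×10⁻⁴ M
[F⁻] = (9.91×10⁻²)(225)/565 = 3.95×10⁻² M
Q = [Ba²⁺][F⁻]^2 = 1.69×10⁻⁷
Since Q (1.69×10⁻⁷) is less than Ksp (1.69×10⁻⁶), no BaF₂ precipitates.

No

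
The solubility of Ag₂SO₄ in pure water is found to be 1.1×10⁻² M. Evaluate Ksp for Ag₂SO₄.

Ksp = 5.3×10⁻⁶

Ag₂SO₄(s) ⇌ 2 Ag⁺(aq) + SO₄²⁻(aq)
With molar solubility s: [Ag⁺] = 2s, [SO₄²⁻] = s.
Ksp = [Ag⁺]^2[SO₄²⁻] = (2s)^2 · s = 4s^3
Ksp = 4 × (1.1×10⁻²)^3 = 5.3×10⁻⁶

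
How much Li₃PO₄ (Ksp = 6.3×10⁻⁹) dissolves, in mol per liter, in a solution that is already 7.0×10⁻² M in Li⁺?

1.8×10⁻⁵ M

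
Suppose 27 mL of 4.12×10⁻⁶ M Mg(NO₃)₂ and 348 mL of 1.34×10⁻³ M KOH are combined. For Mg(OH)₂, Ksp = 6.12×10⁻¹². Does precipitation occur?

After mixing, V = 27 mL + 348 mL = 375 mL.
[Mg²⁺] = (4.12×10⁻⁶)(27)/375 = 2.97×10⁻⁷ M
[OH⁻] = (1.34×10⁻³)(348)/375 = 1.24×10⁻³ M
Q = [Mg²⁺][OH⁻]^2 = 4.59×10⁻¹³
Q = 4.59×10⁻¹³ < Ksp = 6.12×10⁻¹², so the solution is unsaturated and no precipitate forms.

No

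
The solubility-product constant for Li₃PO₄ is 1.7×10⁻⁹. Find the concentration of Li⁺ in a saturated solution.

8.5×10⁻³ M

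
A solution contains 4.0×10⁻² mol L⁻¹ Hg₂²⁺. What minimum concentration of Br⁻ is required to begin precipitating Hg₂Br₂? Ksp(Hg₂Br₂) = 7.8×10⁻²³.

4.4×10⁻¹¹ M

Precipitation of each salt begins when its ion product equals Ksp.
Hg₂Br₂(s) ⇌ Hg₂²⁺(aq) + 2 Br⁻(aq)
Ksp = [Hg₂²⁺][Br⁻]^2 = [Br⁻]^2(4.0×10⁻²)
[Br⁻]^2 = 7.8×10⁻²³ / (4.0×10⁻²) = 2.0×10⁻²¹
[Br⁻] = 4.4×10⁻¹¹ mol L⁻¹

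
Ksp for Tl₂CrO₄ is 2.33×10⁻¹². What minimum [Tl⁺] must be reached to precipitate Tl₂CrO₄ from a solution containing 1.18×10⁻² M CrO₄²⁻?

1.41×10⁻⁵ M

Each salt precipitates once Q = Ksp for that salt.
Tl₂CrO₄(s) ⇌ 2 Tl⁺(aq) + CrO₄²⁻(aq)
Ksp = [Tl⁺]^2[CrO₄²⁻] = [Tl⁺]^2(1.18×10⁻²)
[Tl⁺]^2 = 2.33×10⁻¹² / (1.18×10⁻²) = 1.97×10⁻¹⁰
[Tl⁺] = 1.41×10⁻⁵ M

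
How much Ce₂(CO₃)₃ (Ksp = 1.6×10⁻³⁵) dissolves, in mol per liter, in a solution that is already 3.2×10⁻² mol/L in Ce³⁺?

Ce₂(CO₃)₃(s) ⇌ 2 Ce³⁺(aq) + 3 CO₃²⁻(aq)
Ce³⁺ is already present at 3.2×10⁻² mol/L. If s mol/L of Ce₂(CO₃)₃ dissolves, [CO₃²⁻] = 3s while [Ce³⁺] ≈ 3.2×10⁻² mol/L.
Ksp = [Ce³⁺]^2[CO₃²⁻]^3 = (3.2×10⁻²)^2(3s)^3
(3s)^3 = 1.6×10⁻³⁵ / (3.2×10⁻²)^2 = 1.6×10⁻³²
s = 8.3×10⁻¹² mol/L

8.3×10⁻¹² M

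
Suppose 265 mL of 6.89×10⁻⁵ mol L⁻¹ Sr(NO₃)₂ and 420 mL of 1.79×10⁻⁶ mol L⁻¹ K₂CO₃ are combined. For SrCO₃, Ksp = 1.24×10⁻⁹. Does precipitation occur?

The combined volume is 685 mL.
[Sr²⁺] = (6.89×10⁻⁵)(265)/685 = 2.67×10⁻⁵ mol L⁻¹
[CO₃²⁻] = (1.79×10⁻⁶)(420)/685 = 1.10×10⁻⁶ mol L⁻¹
Q = [Sr²⁺][CO₃²⁻] = 2.93×10⁻¹¹
Since Q (2.93×10⁻¹¹) is less than Ksp (1.24×10⁻⁹), no SrCO₃ precipitates.

No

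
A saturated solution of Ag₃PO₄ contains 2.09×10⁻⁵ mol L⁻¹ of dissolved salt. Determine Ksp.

Ag₃PO₄(s) ⇌ 3 Ag⁺(aq) + PO₄³⁻(aq)
Call the molar solubility s, so that [Ag⁺] = 3s and [PO₄³⁻] = s.
Ksp = [Ag⁺]^3[PO₄³⁻] = (3s)^3 · s = 27s^4
Ksp = 27 × (2.09×10⁻⁵)^4 = 5.15×10⁻¹⁸

Ksp = 5.15×10⁻¹⁸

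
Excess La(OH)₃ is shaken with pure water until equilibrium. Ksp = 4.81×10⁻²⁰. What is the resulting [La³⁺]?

La(OH)₃(s) ⇌ La³⁺(aq) + 3 OH⁻(aq)
Let s be the molar solubility. Then [La³⁺] = s and [OH⁻] = 3s.
Ksp = [La³⁺][OH⁻]^3 = s · (3s)^3 = 27s^4 = 4.81×10⁻²⁰
s = 6.50×10⁻⁶ mol L⁻¹
[La³⁺] = s = 6.50×10⁻⁶ mol L⁻¹

6.50×10⁻⁶ M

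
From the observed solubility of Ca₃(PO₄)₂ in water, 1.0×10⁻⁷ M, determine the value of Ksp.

Ca₃(PO₄)₂(s) ⇌ 3 Ca²⁺(aq) + 2 PO₄³⁻(aq)
Call the molar solubility s, so that [Ca²⁺] = 3s and [PO₄³⁻] = 2s.
Ksp = [Ca²⁺]^3[PO₄³⁻]^2 = (3s)^3 · (2s)^2 = 108s^5
Ksp = 108 × (1.0×10⁻⁷)^5 = 1.1×10⁻³³

Ksp = 1.1×10⁻³³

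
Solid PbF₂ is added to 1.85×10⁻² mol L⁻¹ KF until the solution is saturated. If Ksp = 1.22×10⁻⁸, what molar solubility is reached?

PbF₂(s) ⇌ Pb²⁺(aq) + 2 F⁻(aq)
With F⁻ already at 1.85×10⁻² mol L⁻¹ and s small, take [F⁻] ≈ 1.85×10⁻² mol L⁻¹ and [Pb²⁺] = s.
Ksp = [Pb²⁺][F⁻]^2 = s(1.85×10⁻²)^2
s = 1.22×10⁻⁸ / (1.85×10⁻²)^2 = 3.56×10⁻⁵
s = 3.56×10⁻⁵ mol L⁻¹

3.56×10⁻⁵ M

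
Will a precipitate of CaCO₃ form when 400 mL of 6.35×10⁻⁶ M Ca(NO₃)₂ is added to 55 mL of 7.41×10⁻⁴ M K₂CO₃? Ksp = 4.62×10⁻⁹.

No

After mixing, V = 400 mL + 55 mL = 455 mL.
[Ca²⁺] = (6.35×10⁻⁶)(400)/455 = 5.58×10⁻⁶ M
[CO₃²⁻] = (7.41×10⁻⁴)(55)/455 = 8.96×10⁻⁵ M
Q = [Ca²⁺][CO₃²⁻] = 5.00×10⁻¹⁰
Q < Ksp (5.00×10⁻¹⁰ vs 4.62×10⁻⁹); the solution remains unsaturated and no precipitate forms.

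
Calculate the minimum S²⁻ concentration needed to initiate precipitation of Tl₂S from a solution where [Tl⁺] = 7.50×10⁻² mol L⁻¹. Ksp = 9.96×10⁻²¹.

1.77×10⁻¹⁸ M

Precipitation begins when Q = Ksp.
Tl₂S(s) ⇌ 2 Tl⁺(aq) + S²⁻(aq)
Ksp = [Tl⁺]^2[S²⁻] = [S²⁻](7.50×10⁻²)^2
[S²⁻] = 9.96×10⁻²¹ / (7.50×10⁻²)^2 = 1.77×10⁻¹⁸
[S²⁻] = 1.77×10⁻¹⁸ mol L⁻¹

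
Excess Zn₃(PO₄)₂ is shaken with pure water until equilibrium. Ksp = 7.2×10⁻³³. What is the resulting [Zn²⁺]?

Zn₃(PO₄)₂(s) ⇌ 3 Zn²⁺(aq) + 2 PO₄³⁻(aq)
Let s be the molar solubility. Then [Zn²⁺] = 3s and [PO₄³⁻] = 2s.
Ksp = [Zn²⁺]^3[PO₄³⁻]^2 = (3s)^3 · (2s)^2 = 108s^5 = 7.2×10⁻³³
s = 1.5×10⁻⁷ mol L⁻¹
[Zn²⁺] = 3s = 4.4×10⁻⁷ mol L⁻¹

4.4×10⁻⁷ M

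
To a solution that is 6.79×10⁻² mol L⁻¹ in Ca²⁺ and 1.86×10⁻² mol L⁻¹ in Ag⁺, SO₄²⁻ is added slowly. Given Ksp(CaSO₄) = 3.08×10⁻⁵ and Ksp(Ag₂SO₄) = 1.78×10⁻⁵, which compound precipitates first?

CaSO₄

Precipitation begins when Q = Ksp.
For CaSO₄: [SO₄²⁻] = (Ksp/[Ca²⁺]) = 4.54×10⁻⁴ mol L⁻¹
For Ag₂SO₄: [SO₄²⁻] = (Ksp/[Ag⁺]^2) = 5.15×10⁻² mol L⁻¹
The smaller threshold [SO₄²⁻] is reached first, so CaSO₄ precipitates first.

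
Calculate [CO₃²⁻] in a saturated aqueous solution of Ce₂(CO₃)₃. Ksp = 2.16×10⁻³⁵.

1.37×10⁻⁷ M

Ce₂(CO₃)₃(s) ⇌ 2 Ce³⁺(aq) + 3 CO₃²⁻(aq)
For each mole of Ce₂(CO₃)₃ that dissolves per liter, [Ce³⁺] = 2s and [CO₃²⁻] = 3s; let s denote this solubility.
Ksp = [Ce³⁺]^2[CO₃²⁻]^3 = (2s)^2 · (3s)^3 = 108s^5 = 2.16×10⁻³⁵
s = 4.57×10⁻⁸ mol L⁻¹
[CO₃²⁻] = 3s = 1.37×10⁻⁷ mol L⁻¹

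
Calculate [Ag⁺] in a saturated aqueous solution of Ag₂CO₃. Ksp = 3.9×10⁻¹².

2.0×10⁻⁴ M

Ag₂CO₃(s) ⇌ 2 Ag⁺(aq) + CO₃²⁻(aq)
If s mol/L of Ag₂CO₃ dissolves, [Ag⁺] = 2s and [CO₃²⁻] = s.
Ksp = [Ag⁺]^2[CO₃²⁻] = (2s)^2 · s = 4s^3 = 3.9×10⁻¹²
s = 9.9×10⁻⁵ mol L⁻¹
[Ag⁺] = 2s = 2.0×10⁻⁴ mol L⁻¹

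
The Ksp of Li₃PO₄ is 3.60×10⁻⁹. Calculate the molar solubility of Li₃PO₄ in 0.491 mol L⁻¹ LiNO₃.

Li₃PO₄(s) ⇌ 3 Li⁺(aq) + PO₄³⁻(aq)
Li⁺ is already present at 0.491 mol L⁻¹. If s mol/L of Li₃PO₄ dissolves, [PO₄³⁻] = s while [Li⁺] ≈ 0.491 mol L⁻¹.
Ksp = [Li⁺]^3[PO₄³⁻] = (0.491)^3s
s = 3.60×10⁻⁹ / (0.491)^3 = 3.04×10⁻⁸
s = 3.04×10⁻⁸ mol L⁻¹

3.04×10⁻⁸ M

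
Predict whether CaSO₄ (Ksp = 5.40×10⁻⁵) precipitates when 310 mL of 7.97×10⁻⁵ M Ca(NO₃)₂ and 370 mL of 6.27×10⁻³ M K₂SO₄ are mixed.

No

The combined volume is 680 mL.
[Ca²⁺] = (7.97×10⁻⁵)(310)/680 = 3.63×10⁻⁵ M
[SO₄²⁻] = (6.27×10⁻³)(370)/680 = 3.41×10⁻³ M
Q = [Ca²⁺][SO₄²⁻] = 1.24×10⁻⁷
Q < Ksp (1.24×10⁻⁷ vs 5.40×10⁻⁵); the solution remains unsaturated and no precipitate forms.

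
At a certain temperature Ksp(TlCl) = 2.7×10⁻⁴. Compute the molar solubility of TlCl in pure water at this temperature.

1.6×10⁻² M

TlCl(s) ⇌ Tl⁺(aq) + Cl⁻(aq)
Let s be the molar solubility. Then [Tl⁺] = s and [Cl⁻] = s.
Ksp = [Tl⁺][Cl⁻] = s · s = s^2
s^2 = 2.7×10⁻⁴
s = 1.6×10⁻² M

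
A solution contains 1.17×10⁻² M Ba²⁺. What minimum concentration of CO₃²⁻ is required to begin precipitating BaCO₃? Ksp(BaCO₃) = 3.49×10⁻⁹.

2.98×10⁻⁷ M

The threshold for precipitation is Q = Ksp.
BaCO₃(s) ⇌ Ba²⁺(aq) + CO₃²⁻(aq)
Ksp = [Ba²⁺][CO₃²⁻] = [CO₃²⁻](1.17×10⁻²)
[CO₃²⁻] = 3.49×10⁻⁹ / (1.17×10⁻²) = 2.98×10⁻⁷
[CO₃²⁻] = 2.98×10⁻⁷ M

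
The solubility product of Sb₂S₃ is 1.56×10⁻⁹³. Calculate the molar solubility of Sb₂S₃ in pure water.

1.08×10⁻¹⁹ M

Sb₂S₃(s) ⇌ 2 Sb³⁺(aq) + 3 S²⁻(aq)
For each mole of Sb₂S₃ that dissolves per liter, [Sb³⁺] = 2s and [S²⁻] = 3s; let s denote this solubility.
Ksp = [Sb³⁺]^2[S²⁻]^3 = (2s)^2 · (3s)^3 = 108s^5
108s^5 = 1.56×10⁻⁹³  ⇒  s^5 = 1.44×10⁻⁹⁵
s = 1.08×10⁻¹⁹ mol/L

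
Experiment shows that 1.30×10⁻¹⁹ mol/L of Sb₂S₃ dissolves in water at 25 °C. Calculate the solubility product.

Ksp = 4.01×10⁻⁹³

Sb₂S₃(s) ⇌ 2 Sb³⁺(aq) + 3 S²⁻(aq)
Let s be the molar solubility. Then [Sb³⁺] = 2s and [S²⁻] = 3s.
Ksp = [Sb³⁺]^2[S²⁻]^3 = (2s)^2 · (3s)^3 = 108s^5
Ksp = 108 × (1.30×10⁻¹⁹)^5 = 4.01×10⁻⁹³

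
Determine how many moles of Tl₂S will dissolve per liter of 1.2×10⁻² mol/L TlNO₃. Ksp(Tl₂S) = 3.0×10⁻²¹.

Tl₂S(s) ⇌ 2 Tl⁺(aq) + S²⁻(aq)
Tl⁺ is already present at 1.2×10⁻² mol/L. If s mol/L of Tl₂S dissolves, [S²⁻] = s while [Tl⁺] ≈ 1.2×10⁻² mol/L.
Ksp = [Tl⁺]^2[S²⁻] = (1.2×10⁻²)^2s
s = 3.0×10⁻²¹ / (1.2×10⁻²)^2 = 2.1×10⁻¹⁷
s = 2.1×10⁻¹⁷ mol/L

2.1×10⁻¹⁷ M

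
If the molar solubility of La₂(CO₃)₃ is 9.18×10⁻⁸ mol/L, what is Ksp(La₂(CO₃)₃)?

La₂(CO₃)₃(s) ⇌ 2 La³⁺(aq) + 3 CO₃²⁻(aq)
With molar solubility s: [La³⁺] = 2s, [CO₃²⁻] = 3s.
Ksp = [La³⁺]^2[CO₃²⁻]^3 = (2s)^2 · (3s)^3 = 108s^5
Ksp = 108 × (9.18×10⁻⁸)^5 = 7.04×10⁻³⁴

Ksp = 7.04×10⁻³⁴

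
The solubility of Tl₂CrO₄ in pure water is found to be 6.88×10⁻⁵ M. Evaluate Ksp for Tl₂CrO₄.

Ksp = 1.30×10⁻¹²

Tl₂CrO₄(s) ⇌ 2 Tl⁺(aq) + CrO₄²⁻(aq)
For each mole of Tl₂CrO₄ that dissolves per liter, [Tl⁺] = 2s and [CrO₄²⁻] = s; let s denote this solubility.
Ksp = [Tl⁺]^2[CrO₄²⁻] = (2s)^2 · s = 4s^3
Ksp = 4 × (6.88×10⁻⁵)^3 = 1.30×10⁻¹²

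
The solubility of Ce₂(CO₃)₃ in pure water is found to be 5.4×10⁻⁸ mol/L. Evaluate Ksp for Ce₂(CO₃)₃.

Ksp = 5.0×10⁻³⁵

Ce₂(CO₃)₃(s) ⇌ 2 Ce³⁺(aq) + 3 CO₃²⁻(aq)
Call the molar solubility s, so that [Ce³⁺] = 2s and [CO₃²⁻] = 3s.
Ksp = [Ce³⁺]^2[CO₃²⁻]^3 = (2s)^2 · (3s)^3 = 108s^5
Ksp = 108 × (5.4×10⁻⁸)^5 = 5.0×10⁻³⁵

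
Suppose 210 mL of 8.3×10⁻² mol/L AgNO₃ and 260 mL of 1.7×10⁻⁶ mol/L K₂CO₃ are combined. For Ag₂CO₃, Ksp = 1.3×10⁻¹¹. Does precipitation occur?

Total volume after mixing = 210 + 260 = 470 mL.
[Ag⁺] = (8.3×10⁻²)(210)/470 = 3.7×10⁻² mol/L
[CO₃²⁻] = (1.7×10⁻⁶)(260)/470 = 9.4×10⁻⁷ mol/L
Q = [Ag⁺]^2[CO₃²⁻] = 1.3×10⁻⁹
Because Q > Ksp (1.3×10⁻⁹ vs 1.3×10⁻¹¹), a precipitate of Ag₂CO₃ forms.

Yes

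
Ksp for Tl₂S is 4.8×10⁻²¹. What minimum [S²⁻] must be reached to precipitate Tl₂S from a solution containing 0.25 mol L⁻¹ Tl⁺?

7.7×10⁻²⁰ M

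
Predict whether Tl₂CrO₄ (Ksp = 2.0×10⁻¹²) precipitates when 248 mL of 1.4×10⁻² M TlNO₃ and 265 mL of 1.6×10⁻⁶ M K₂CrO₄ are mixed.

Total volume after mixing = 248 + 265 = 513 mL.
[Tl⁺] = (1.4×10⁻²)(248)/513 = 6.8×10⁻³ M
[CrO₄²⁻] = (1.6×10⁻⁶)(265)/513 = 8.3×10⁻⁷ M
Q = [Tl⁺]^2[CrO₄²⁻] = 3.8×10⁻¹¹
Since Q (3.8×10⁻¹¹) exceeds Ksp (2.0×10⁻¹²), Tl₂CrO₄ will precipitate.

Yes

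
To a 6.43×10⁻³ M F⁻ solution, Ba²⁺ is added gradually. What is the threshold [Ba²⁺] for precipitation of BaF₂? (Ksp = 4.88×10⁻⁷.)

Precipitation of each salt begins when its ion product equals Ksp.
BaF₂(s) ⇌ Ba²⁺(aq) + 2 F⁻(aq)
Ksp = [Ba²⁺][F⁻]^2 = [Ba²⁺](6.43×10⁻³)^2
[Ba²⁺] = 4.88×10⁻⁷ / (6.43×10⁻³)^2 = 1.18×10⁻²
[Ba²⁺] = 1.18×10⁻² M

1.18×10⁻² M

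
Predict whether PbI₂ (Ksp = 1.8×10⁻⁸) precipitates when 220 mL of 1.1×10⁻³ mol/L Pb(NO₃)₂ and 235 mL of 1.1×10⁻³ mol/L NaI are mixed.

After mixing, V = 220 mL + 235 mL = 455 mL.
[Pb²⁺] = (1.1×10⁻³)(220)/455 = 5.3×10⁻⁴ mol/L
[I⁻] = (1.1×10⁻³)(235)/455 = 5.7×10⁻⁴ mol/L
Q = [Pb²⁺][I⁻]^2 = 1.7×10⁻¹⁰
Q < Ksp (1.7×10⁻¹⁰ vs 1.8×10⁻⁸); the solution remains unsaturated and no precipitate forms.

No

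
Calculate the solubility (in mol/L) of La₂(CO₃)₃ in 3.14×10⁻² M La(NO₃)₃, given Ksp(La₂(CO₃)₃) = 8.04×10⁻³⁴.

3.11×10⁻¹¹ M

La₂(CO₃)₃(s) ⇌ 2 La³⁺(aq) + 3 CO₃²⁻(aq)
Let s be the solubility of La₂(CO₃)₃ here. The common ion gives [La³⁺] ≈ 3.14×10⁻² M, and [CO₃²⁻] = 3s.
Ksp = [La³⁺]^2[CO₃²⁻]^3 = (3.14×10⁻²)^2(3s)^3
(3s)^3 = 8.04×10⁻³⁴ / (3.14×10⁻²)^2 = 8.15×10⁻³¹
s = 3.11×10⁻¹¹ M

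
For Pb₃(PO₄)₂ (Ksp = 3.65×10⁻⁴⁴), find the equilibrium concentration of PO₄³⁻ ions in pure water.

1.61×10⁻⁹ M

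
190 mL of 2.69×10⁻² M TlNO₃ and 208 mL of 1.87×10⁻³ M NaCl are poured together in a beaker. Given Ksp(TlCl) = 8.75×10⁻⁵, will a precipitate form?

No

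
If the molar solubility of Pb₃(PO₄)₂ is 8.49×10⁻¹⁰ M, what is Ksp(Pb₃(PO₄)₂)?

Ksp = 4.76×10⁻⁴⁴

Pb₃(PO₄)₂(s) ⇌ 3 Pb²⁺(aq) + 2 PO₄³⁻(aq)
For each mole of Pb₃(PO₄)₂ that dissolves per liter, [Pb²⁺] = 3s and [PO₄³⁻] = 2s; let s denote this solubility.
Ksp = [Pb²⁺]^3[PO₄³⁻]^2 = (3s)^3 · (2s)^2 = 108s^5
Ksp = 108 × (8.49×10⁻¹⁰)^5 = 4.76×10⁻⁴⁴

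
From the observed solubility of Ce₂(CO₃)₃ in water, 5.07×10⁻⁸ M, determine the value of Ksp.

Ce₂(CO₃)₃(s) ⇌ 2 Ce³⁺(aq) + 3 CO₃²⁻(aq)
If s mol/L of Ce₂(CO₃)₃ dissolves, [Ce³⁺] = 2s and [CO₃²⁻] = 3s.
Ksp = [Ce³⁺]^2[CO₃²⁻]^3 = (2s)^2 · (3s)^3 = 108s^5
Ksp = 108 × (5.07×10⁻⁸)^5 = 3.62×10⁻³⁵

Ksp = 3.62×10⁻³⁵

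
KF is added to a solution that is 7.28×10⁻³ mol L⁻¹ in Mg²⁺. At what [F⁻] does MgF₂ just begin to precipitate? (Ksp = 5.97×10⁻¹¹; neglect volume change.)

9.06×10⁻⁵ M

Precipitation of each salt begins when its ion product equals Ksp.
MgF₂(s) ⇌ Mg²⁺(aq) + 2 F⁻(aq)
Ksp = [Mg²⁺][F⁻]^2 = [F⁻]^2(7.28×10⁻³)
[F⁻]^2 = 5.97×10⁻¹¹ / (7.28×10⁻³) = 8.20×10⁻⁹
[F⁻] = 9.06×10⁻⁵ mol L⁻¹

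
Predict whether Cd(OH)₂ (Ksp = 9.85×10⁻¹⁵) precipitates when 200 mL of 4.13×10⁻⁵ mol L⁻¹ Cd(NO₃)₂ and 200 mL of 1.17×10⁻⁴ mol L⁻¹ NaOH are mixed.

Yes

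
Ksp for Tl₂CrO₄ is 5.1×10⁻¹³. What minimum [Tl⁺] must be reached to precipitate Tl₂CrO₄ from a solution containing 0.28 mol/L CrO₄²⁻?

1.3×10⁻⁶ M

Precipitation of each salt begins when its ion product equals Ksp.
Tl₂CrO₄(s) ⇌ 2 Tl⁺(aq) + CrO₄²⁻(aq)
Ksp = [Tl⁺]^2[CrO₄²⁻] = [Tl⁺]^2(0.28)
[Tl⁺]^2 = 5.1×10⁻¹³ / (0.28) = 1.8×10⁻¹²
[Tl⁺] = 1.3×10⁻⁶ mol/L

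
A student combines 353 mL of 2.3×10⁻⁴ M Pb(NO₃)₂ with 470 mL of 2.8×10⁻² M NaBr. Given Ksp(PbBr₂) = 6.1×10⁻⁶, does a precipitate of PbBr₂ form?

No

After mixing, V = 353 mL + 470 mL = 823 mL.
[Pb²⁺] = (2.3×10⁻⁴)(353)/823 = 9.9×10⁻⁵ M
[Br⁻] = (2.8×10⁻²)(470)/823 = 1.6×10⁻² M
Q = [Pb²⁺][Br⁻]^2 = 2.5×10⁻⁸
Since Q (2.5×10⁻⁸) is less than Ksp (6.1×10⁻⁶), no PbBr₂ precipitates.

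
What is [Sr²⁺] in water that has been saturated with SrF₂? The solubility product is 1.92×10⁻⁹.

7.83×10⁻⁴ M

SrF₂(s) ⇌ Sr²⁺(aq) + 2 F⁻(aq)
With molar solubility s: [Sr²⁺] = s, [F⁻] = 2s.
Ksp = [Sr²⁺][F⁻]^2 = s · (2s)^2 = 4s^3 = 1.92×10⁻⁹
s = 7.83×10⁻⁴ M
[Sr²⁺] = s = 7.83×10⁻⁴ M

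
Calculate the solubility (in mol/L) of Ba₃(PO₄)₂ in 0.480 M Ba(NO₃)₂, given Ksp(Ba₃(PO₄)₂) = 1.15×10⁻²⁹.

Ba₃(PO₄)₂(s) ⇌ 3 Ba²⁺(aq) + 2 PO₄³⁻(aq)
The solution already contains Ba²⁺ at 0.480 M. Let s be the molar solubility of Ba₃(PO₄)₂.
[Ba²⁺] ≈ 0.480 M (common ion dominates); [PO₄³⁻] = 2s.
Ksp = [Ba²⁺]^3[PO₄³⁻]^2 = (0.480)^3(2s)^2
(2s)^2 = 1.15×10⁻²⁹ / (0.480)^3 = 1.04×10⁻²⁸
s = 5.10×10⁻¹⁵ M

5.10×10⁻¹⁵ M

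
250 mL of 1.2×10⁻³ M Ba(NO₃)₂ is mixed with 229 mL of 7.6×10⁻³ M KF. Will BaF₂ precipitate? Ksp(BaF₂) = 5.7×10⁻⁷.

No

Total volume after mixing = 250 + 229 = 479 mL.
[Ba²⁺] = (1.2×10⁻³)(250)/479 = 6.3×10⁻⁴ M
[F⁻] = (7.6×10⁻³)(229)/479 = 3.6×10⁻³ M
Q = [Ba²⁺][F⁻]^2 = 8.3×10⁻⁹
Q < Ksp (8.3×10⁻⁹ vs 5.7×10⁻⁷); the solution remains unsaturated and no precipitate forms.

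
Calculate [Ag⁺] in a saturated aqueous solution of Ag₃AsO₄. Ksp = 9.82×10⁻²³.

4.14×10⁻⁶ M

Ag₃AsO₄(s) ⇌ 3 Ag⁺(aq) + AsO₄³⁻(aq)
Call the molar solubility s, so that [Ag⁺] = 3s and [AsO₄³⁻] = s.
Ksp = [Ag⁺]^3[AsO₄³⁻] = (3s)^3 · s = 27s^4 = 9.82×10⁻²³
s = 1.38×10⁻⁶ M
[Ag⁺] = 3s = 4.14×10⁻⁶ M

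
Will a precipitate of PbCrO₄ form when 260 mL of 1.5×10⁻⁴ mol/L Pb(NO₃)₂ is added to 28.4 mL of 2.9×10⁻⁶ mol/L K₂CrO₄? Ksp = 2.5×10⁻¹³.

Total volume after mixing = 260 + 28.4 = 288.4 mL.
[Pb²⁺] = (1.5×10⁻⁴)(260)/288.4 = 1.4×10⁻⁴ mol/L
[CrO₄²⁻] = (2.9×10⁻⁶)(28.4)/288.4 = 2.9×10⁻⁷ mol/L
Q = [Pb²⁺][CrO₄²⁻] = 3.9×10⁻¹¹
Q = 3.9×10⁻¹¹ > Ksp = 2.5×10⁻¹³, so the solution is supersaturated and PbCrO₄ precipitates.

Yes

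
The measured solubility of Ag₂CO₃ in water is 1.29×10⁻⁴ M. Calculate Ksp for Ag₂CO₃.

Ag₂CO₃(s) ⇌ 2 Ag⁺(aq) + CO₃²⁻(aq)
If s mol/L of Ag₂CO₃ dissolves, [Ag⁺] = 2s and [CO₃²⁻] = s.
Ksp = [Ag⁺]^2[CO₃²⁻] = (2s)^2 · s = 4s^3
Ksp = 4 × (1.29×10⁻⁴)^3 = 8.59×10⁻¹²

Ksp = 8.59×10⁻¹²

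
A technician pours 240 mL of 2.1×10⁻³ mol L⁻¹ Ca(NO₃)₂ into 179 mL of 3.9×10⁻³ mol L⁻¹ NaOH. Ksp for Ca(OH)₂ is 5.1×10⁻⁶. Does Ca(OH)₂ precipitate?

No

Total volume after mixing = 240 + 179 = 419 mL.
[Ca²⁺] = (2.1×10⁻³)(240)/419 = 1.2×10⁻³ mol L⁻¹
[OH⁻] = (3.9×10⁻³)(179)/419 = 1.7×10⁻³ mol L⁻¹
Q = [Ca²⁺][OH⁻]^2 = 3.3×10⁻⁹
Since Q (3.3×10⁻⁹) is less than Ksp (5.1×10⁻⁶), no Ca(OH)₂ precipitates.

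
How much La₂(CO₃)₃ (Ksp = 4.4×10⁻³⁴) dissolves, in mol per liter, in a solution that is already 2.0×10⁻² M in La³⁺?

3.4×10⁻¹¹ M

La₂(CO₃)₃(s) ⇌ 2 La³⁺(aq) + 3 CO₃²⁻(aq)
La³⁺ is already present at 2.0×10⁻² M. If s mol/L of La₂(CO₃)₃ dissolves, [CO₃²⁻] = 3s while [La³⁺] ≈ 2.0×10⁻² M.
Ksp = [La³⁺]^2[CO₃²⁻]^3 = (2.0×10⁻²)^2(3s)^3
(3s)^3 = 4.4×10⁻³⁴ / (2.0×10⁻²)^2 = 1.1×10⁻³⁰
s = 3.4×10⁻¹¹ M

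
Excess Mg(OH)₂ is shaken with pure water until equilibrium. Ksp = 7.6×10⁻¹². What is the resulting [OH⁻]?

2.5×10⁻⁴ M

Mg(OH)₂(s) ⇌ Mg²⁺(aq) + 2 OH⁻(aq)
For each mole of Mg(OH)₂ that dissolves per liter, [Mg²⁺] = s and [OH⁻] = 2s; let s denote this solubility.
Ksp = [Mg²⁺][OH⁻]^2 = s · (2s)^2 = 4s^3 = 7.6×10⁻¹²
s = 1.2×10⁻⁴ mol/L
[OH⁻] = 2s = 2.5×10⁻⁴ mol/L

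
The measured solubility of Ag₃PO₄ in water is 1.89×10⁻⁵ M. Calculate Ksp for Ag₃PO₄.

Ag₃PO₄(s) ⇌ 3 Ag⁺(aq) + PO₄³⁻(aq)
With molar solubility s: [Ag⁺] = 3s, [PO₄³⁻] = s.
Ksp = [Ag⁺]^3[PO₄³⁻] = (3s)^3 · s = 27s^4
Ksp = 27 × (1.89×10⁻⁵)^4 = 3.45×10⁻¹⁸

Ksp = 3.45×10⁻¹⁸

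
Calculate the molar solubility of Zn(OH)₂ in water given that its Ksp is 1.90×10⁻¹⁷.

Zn(OH)₂(s) ⇌ Zn²⁺(aq) + 2 OH⁻(aq)
Let s be the molar solubility. Then [Zn²⁺] = s and [OH⁻] = 2s.
Ksp = [Zn²⁺][OH⁻]^2 = s · (2s)^2 = 4s^3
4s^3 = 1.90×10⁻¹⁷  ⇒  s^3 = 4.75×10⁻¹⁸
s = 1.68×10⁻⁶ M

1.68×10⁻⁶ M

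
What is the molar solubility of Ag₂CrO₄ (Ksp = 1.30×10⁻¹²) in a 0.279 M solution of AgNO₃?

Ag₂CrO₄(s) ⇌ 2 Ag⁺(aq) + CrO₄²⁻(aq)
The solution already contains Ag⁺ at 0.279 M. Let s be the molar solubility of Ag₂CrO₄.
[Ag⁺] ≈ 0.279 M (common ion dominates); [CrO₄²⁻] = s.
Ksp = [Ag⁺]^2[CrO₄²⁻] = (0.279)^2s
s = 1.30×10⁻¹² / (0.279)^2 = 1.67×10⁻¹¹
s = 1.67×10⁻¹¹ M

1.67×10⁻¹¹ M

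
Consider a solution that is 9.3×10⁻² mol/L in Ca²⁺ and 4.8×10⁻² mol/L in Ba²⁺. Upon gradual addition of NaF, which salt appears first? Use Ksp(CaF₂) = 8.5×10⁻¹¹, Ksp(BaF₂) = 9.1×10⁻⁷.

CaF₂

A salt starts to precipitate once the ion product Q reaches its Ksp.
For CaF₂: [F⁻] = (Ksp/[Ca²⁺])^(1/2) = 3.0×10⁻⁵ mol/L
For BaF₂: [F⁻] = (Ksp/[Ba²⁺])^(1/2) = 4.4×10⁻³ mol/L
CaF₂ requires the lower [F⁻], so it precipitates first.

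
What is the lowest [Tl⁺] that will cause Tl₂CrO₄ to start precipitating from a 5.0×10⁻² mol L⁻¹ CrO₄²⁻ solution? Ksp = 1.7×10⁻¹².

5.8×10⁻⁶ M

Precipitation begins when Q = Ksp.
Tl₂CrO₄(s) ⇌ 2 Tl⁺(aq) + CrO₄²⁻(aq)
Ksp = [Tl⁺]^2[CrO₄²⁻] = [Tl⁺]^2(5.0×10⁻²)
[Tl⁺]^2 = 1.7×10⁻¹² / (5.0×10⁻²) = 3.4×10⁻¹¹
[Tl⁺] = 5.8×10⁻⁶ mol L⁻¹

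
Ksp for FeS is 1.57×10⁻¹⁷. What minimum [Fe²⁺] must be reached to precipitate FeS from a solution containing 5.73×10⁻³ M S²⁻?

2.74×10⁻¹⁵ M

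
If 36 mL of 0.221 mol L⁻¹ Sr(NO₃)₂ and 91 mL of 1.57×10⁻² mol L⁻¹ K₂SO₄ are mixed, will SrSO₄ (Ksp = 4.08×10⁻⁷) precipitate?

Yes

Total volume after mixing = 36 + 91 = 127 mL.
[Sr²⁺] = (0.221)(36)/127 = 6.26×10⁻² mol L⁻¹
[SO₄²⁻] = (1.57×10⁻²)(91)/127 = 1.12×10⁻² mol L⁻¹
Q = [Sr²⁺][SO₄²⁻] = 7.05×10⁻⁴
Q = 7.05×10⁻⁴ > Ksp = 4.08×10⁻⁷, so the solution is supersaturated and SrSO₄ precipitates.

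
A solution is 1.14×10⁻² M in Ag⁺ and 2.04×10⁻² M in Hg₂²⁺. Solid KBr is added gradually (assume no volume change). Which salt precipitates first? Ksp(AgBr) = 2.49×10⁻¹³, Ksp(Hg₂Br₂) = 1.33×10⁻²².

The threshold for precipitation is Q = Ksp.
For AgBr: [Br⁻] = (Ksp/[Ag⁺]) = 2.18×10⁻¹¹ M
For Hg₂Br₂: [Br⁻] = (Ksp/[Hg₂²⁺])^(1/2) = 8.07×10⁻¹¹ M
The smaller threshold [Br⁻] is reached first, so AgBr precipitates first.

AgBr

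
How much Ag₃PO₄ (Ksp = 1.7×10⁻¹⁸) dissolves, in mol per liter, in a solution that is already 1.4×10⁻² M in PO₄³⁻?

Ag₃PO₄(s) ⇌ 3 Ag⁺(aq) + PO₄³⁻(aq)
PO₄³⁻ is already present at 1.4×10⁻² M. If s mol/L of Ag₃PO₄ dissolves, [Ag⁺] = 3s while [PO₄³⁻] ≈ 1.4×10⁻² M.
Ksp = [Ag⁺]^3[PO₄³⁻] = (3s)^3(1.4×10⁻²)
(3s)^3 = 1.7×10⁻¹⁸ / (1.4×10⁻²) = 1.2×10⁻¹⁶
s = 1.7×10⁻⁶ M

1.7×10⁻⁶ M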